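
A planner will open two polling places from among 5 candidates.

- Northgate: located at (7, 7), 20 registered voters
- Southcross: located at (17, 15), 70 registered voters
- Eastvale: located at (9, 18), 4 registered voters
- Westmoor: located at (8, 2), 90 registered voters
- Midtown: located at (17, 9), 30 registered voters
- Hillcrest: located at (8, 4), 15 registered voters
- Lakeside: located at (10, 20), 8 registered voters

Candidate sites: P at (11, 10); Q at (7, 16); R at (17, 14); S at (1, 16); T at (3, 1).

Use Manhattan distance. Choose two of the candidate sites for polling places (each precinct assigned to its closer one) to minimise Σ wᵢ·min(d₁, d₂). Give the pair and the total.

Evaluate every pair (each demand assigned to the nearer of the two):
  {R, T}: total = 1232
  {P, R}: total = 1613
  {P, T}: total = 1908
  {Q, R}: total = 2017
  {Q, T}: total = 2192
  {P, Q}: total = 2317
  {P, S}: total = 2373
  {R, S}: total = 2839
  {S, T}: total = 2854
  {Q, S}: total = 3077
Best pair: {R, T} with total 1232.

{R, T}, total 1232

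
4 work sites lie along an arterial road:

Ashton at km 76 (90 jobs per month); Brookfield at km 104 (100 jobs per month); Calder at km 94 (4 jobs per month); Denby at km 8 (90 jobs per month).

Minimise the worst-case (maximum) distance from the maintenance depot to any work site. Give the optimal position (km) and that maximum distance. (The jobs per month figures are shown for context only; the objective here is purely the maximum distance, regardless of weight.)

location 56, max distance 48

The 1-center on a line is the midpoint of the two extreme points: leftmost at 8, rightmost at 104.
Optimal location = (8 + 104)/2 = 56; maximum distance = (104 − 8)/2 = 48.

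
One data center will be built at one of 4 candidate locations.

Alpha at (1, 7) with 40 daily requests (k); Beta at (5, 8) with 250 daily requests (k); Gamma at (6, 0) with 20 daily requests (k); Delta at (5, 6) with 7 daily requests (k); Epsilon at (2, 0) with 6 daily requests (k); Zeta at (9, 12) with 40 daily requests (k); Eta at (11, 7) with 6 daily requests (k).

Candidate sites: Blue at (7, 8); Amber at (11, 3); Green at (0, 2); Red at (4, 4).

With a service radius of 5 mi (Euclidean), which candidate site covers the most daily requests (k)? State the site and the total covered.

Red, covering 323

Coverage radius r = 5 mi; a point is covered iff (Δx)²+(Δy)² ≤ 5² = 25.
  Blue (7, 8): covers {Beta, Delta, Zeta, Eta} → 303
  Amber (11, 3): covers {Eta} → 6
  Green (0, 2): covers {Epsilon} → 6
  Red (4, 4): covers {Alpha, Beta, Gamma, Delta, Epsilon} → 323
Maximum coverage at Red: 323 daily requests (k).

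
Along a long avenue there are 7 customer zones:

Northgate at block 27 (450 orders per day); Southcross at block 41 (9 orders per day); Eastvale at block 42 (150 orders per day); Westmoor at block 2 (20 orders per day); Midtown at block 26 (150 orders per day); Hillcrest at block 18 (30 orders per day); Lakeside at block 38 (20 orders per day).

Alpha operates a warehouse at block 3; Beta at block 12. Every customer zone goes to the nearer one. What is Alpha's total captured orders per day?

The indifferent point is the midpoint (3+12)/2 = 7.5; customer zones left of it (closer to Alpha at 3) go to Alpha, those right go to Beta.
  Westmoor at 2 (w=20) → Alpha
  Hillcrest at 18 (w=30) → Beta
  Midtown at 26 (w=150) → Beta
  Northgate at 27 (w=450) → Beta
  Lakeside at 38 (w=20) → Beta
  Southcross at 41 (w=9) → Beta
  Eastvale at 42 (w=150) → Beta
Alpha captures 20; Beta captures 809.

20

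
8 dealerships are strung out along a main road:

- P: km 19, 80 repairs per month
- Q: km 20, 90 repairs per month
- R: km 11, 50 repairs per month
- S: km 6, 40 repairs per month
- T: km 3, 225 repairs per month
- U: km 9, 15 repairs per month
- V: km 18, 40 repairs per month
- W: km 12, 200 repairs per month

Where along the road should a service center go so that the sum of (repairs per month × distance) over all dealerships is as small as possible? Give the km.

x = 12

For a sum of weighted absolute distances on a line, the optimum is the weighted median (not the mean). Total weight W = 740; half-weight = 370.
Sort by position and accumulate weight:
  km 3 (T, w=225) → cum 225
  km 6 (S, w=40) → cum 265
  km 9 (U, w=15) → cum 280
  km 11 (R, w=50) → cum 330
  km 12 (W, w=200) → cum 530  ≥ 370 → median here
  km 18 (V, w=40) → cum 570
  km 19 (P, w=80) → cum 650
  km 20 (Q, w=90) → cum 740
Optimal location: km 12.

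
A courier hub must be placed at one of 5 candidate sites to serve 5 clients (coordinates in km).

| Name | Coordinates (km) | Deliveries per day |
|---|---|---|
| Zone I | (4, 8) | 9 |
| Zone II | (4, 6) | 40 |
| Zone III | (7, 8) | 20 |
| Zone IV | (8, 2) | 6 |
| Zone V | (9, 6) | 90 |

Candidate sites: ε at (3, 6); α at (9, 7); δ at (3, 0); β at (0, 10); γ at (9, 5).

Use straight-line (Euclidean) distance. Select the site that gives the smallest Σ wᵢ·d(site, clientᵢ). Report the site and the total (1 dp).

Total weighted distance at each candidate:
  ε (3, 6): total = 728.0
  α (9, 7): total = 415.2
  δ (3, 0): total = 1290.7
  β (0, 10): total = 1366.4
  γ (9, 5): total = 437.5
Minimum is at α with total 415.2 km.

α, total 415.2 km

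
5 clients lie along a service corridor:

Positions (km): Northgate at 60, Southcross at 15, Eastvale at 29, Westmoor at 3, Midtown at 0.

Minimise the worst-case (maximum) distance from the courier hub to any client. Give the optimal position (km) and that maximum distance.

location 30, max distance 30

The 1-center on a line is the midpoint of the two extreme points: leftmost at 0, rightmost at 60.
Optimal location = (0 + 60)/2 = 30; maximum distance = (60 − 0)/2 = 30.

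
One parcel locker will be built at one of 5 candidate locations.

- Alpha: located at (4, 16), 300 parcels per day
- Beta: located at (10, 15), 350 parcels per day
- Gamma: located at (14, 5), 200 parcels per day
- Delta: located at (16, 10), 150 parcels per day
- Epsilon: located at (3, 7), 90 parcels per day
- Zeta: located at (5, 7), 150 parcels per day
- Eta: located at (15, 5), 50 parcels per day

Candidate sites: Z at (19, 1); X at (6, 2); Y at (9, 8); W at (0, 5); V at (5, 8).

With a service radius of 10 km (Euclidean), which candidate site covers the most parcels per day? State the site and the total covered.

Y, covering 1290

Coverage radius r = 10 km; a point is covered iff (Δx)²+(Δy)² ≤ 10² = 100.
  Z (19, 1): covers {Gamma, Delta, Eta} → 400
  X (6, 2): covers {Gamma, Epsilon, Zeta, Eta} → 490
  Y (9, 8): covers {Alpha, Beta, Gamma, Delta, Epsilon, Zeta, Eta} → 1290
  W (0, 5): covers {Epsilon, Zeta} → 240
  V (5, 8): covers {Alpha, Beta, Gamma, Epsilon, Zeta} → 1090
Maximum coverage at Y: 1290 parcels per day.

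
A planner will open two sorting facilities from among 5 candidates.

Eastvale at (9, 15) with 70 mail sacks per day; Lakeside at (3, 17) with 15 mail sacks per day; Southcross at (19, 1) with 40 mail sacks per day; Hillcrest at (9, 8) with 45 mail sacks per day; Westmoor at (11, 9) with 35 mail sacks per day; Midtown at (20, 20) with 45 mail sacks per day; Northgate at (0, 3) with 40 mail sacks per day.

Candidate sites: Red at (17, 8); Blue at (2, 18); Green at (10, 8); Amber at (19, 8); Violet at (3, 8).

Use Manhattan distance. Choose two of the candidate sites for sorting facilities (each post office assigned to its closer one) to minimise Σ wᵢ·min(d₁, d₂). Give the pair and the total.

Evaluate every pair (each demand assigned to the nearer of the two):
  {Green, Amber}: total = 2380
  {Red, Green}: total = 2550
  {Green, Violet}: total = 2760
  {Amber, Violet}: total = 2815
  {Blue, Green}: total = 2845
  {Red, Violet}: total = 2915
  {Blue, Amber}: total = 3040
  {Red, Blue}: total = 3050
  {Blue, Violet}: total = 3455
  {Red, Amber}: total = 3745
Best pair: {Green, Amber} with total 2380.

{Green, Amber}, total 2380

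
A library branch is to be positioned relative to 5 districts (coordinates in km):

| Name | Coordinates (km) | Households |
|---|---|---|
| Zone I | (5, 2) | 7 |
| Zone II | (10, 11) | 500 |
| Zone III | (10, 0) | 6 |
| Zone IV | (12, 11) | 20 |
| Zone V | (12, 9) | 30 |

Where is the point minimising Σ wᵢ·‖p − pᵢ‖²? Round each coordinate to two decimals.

The minimiser of Σwᵢ‖p−pᵢ‖² is the weighted centroid p* = (Σwᵢpᵢ)/(Σwᵢ).
Σwᵢ = 563.
Σwᵢxᵢ = 7·5 + 500·10 + 6·10 + 20·12 + 30·12 = 5695.
Σwᵢyᵢ = 7·2 + 500·11 + 6·0 + 20·11 + 30·9 = 6004.
x* = 5695/563 = 10.12, y* = 6004/563 = 10.66.

(10.12, 10.66)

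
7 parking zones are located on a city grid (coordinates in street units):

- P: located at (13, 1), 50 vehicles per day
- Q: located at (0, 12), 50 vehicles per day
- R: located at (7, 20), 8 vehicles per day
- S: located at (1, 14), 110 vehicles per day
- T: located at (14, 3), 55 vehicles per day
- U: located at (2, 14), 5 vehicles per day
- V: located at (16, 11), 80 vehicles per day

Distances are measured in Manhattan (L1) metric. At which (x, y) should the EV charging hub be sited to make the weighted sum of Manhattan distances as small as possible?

Manhattan distance separates: Σwᵢ(|x−xᵢ|+|y−yᵢ|) = Σwᵢ|x−xᵢ| + Σwᵢ|y−yᵢ|, so x and y are optimised independently as 1-D weighted medians.
Total weight W = 358; half = 179.
x-coordinate, sorted with cumulative weight:
  x=0 (Q, w=50) cum 50
  x=1 (S, w=110) cum 160
  x=2 (U, w=5) cum 165
  x=7 (R, w=8) cum 173
  x=13 (P, w=50) cum 223  ← median
  x=14 (T, w=55) cum 278
  x=16 (V, w=80) cum 358
⇒ x* = 13
y-coordinate, sorted with cumulative weight:
  y=1 (P, w=50) cum 50
  y=3 (T, w=55) cum 105
  y=11 (V, w=80) cum 185  ← median
  y=12 (Q, w=50) cum 235
  y=14 (S, w=110) cum 345
  y=14 (U, w=5) cum 350
  y=20 (R, w=8) cum 358
⇒ y* = 11

(13, 11)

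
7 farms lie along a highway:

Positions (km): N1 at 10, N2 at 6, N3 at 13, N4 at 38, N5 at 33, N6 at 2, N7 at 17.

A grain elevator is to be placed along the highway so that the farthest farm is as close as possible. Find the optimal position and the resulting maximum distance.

The 1-center on a line is the midpoint of the two extreme points: leftmost at 2, rightmost at 38.
Optimal location = (2 + 38)/2 = 20; maximum distance = (38 − 2)/2 = 18.

location 20, max distance 18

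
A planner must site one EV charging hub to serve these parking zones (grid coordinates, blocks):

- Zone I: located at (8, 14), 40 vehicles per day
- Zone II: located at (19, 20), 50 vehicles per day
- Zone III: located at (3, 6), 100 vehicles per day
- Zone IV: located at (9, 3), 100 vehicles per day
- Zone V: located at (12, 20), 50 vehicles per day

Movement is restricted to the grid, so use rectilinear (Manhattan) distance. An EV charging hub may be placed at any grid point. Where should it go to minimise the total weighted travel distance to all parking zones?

(9, 6)

Manhattan distance separates: Σwᵢ(|x−xᵢ|+|y−yᵢ|) = Σwᵢ|x−xᵢ| + Σwᵢ|y−yᵢ|, so x and y are optimised independently as 1-D weighted medians.
Total weight W = 340; half = 170.
x-coordinate, sorted with cumulative weight:
  x=3 (Zone III, w=100) cum 100
  x=8 (Zone I, w=40) cum 140
  x=9 (Zone IV, w=100) cum 240  ← median
  x=12 (Zone V, w=50) cum 290
  x=19 (Zone II, w=50) cum 340
⇒ x* = 9
y-coordinate, sorted with cumulative weight:
  y=3 (Zone IV, w=100) cum 100
  y=6 (Zone III, w=100) cum 200  ← median
  y=14 (Zone I, w=40) cum 240
  y=20 (Zone II, w=50) cum 290
  y=20 (Zone V, w=50) cum 340
⇒ y* = 6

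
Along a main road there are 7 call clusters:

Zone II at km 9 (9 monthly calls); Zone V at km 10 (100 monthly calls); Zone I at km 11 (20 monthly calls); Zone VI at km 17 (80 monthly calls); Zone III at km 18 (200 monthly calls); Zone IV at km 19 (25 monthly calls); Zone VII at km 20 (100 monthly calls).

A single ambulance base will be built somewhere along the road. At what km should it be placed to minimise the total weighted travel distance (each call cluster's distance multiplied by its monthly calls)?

x = 18

For a sum of weighted absolute distances on a line, the optimum is the weighted median (not the mean). Total weight W = 534; half-weight = 267.
Sort by position and accumulate weight:
  km 9 (Zone II, w=9) → cum 9
  km 10 (Zone V, w=100) → cum 109
  km 11 (Zone I, w=20) → cum 129
  km 17 (Zone VI, w=80) → cum 209
  km 18 (Zone III, w=200) → cum 409  ≥ 267 → median here
  km 19 (Zone IV, w=25) → cum 434
  km 20 (Zone VII, w=100) → cum 534
Optimal location: km 18.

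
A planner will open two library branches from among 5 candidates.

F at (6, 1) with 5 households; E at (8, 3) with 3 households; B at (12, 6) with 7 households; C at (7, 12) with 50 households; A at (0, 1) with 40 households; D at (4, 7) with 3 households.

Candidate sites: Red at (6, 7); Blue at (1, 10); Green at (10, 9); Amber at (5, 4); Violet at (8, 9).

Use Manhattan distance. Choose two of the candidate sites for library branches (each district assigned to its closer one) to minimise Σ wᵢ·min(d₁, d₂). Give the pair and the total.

Evaluate every pair (each demand assigned to the nearer of the two):
  {Amber, Violet}: total = 613
  {Green, Amber}: total = 699
  {Red, Amber}: total = 707
  {Blue, Violet}: total = 735
  {Red, Violet}: total = 783
  {Red, Blue}: total = 803
  {Blue, Amber}: total = 827
  {Blue, Green}: total = 837
  {Red, Green}: total = 869
  {Green, Violet}: total = 961
Best pair: {Amber, Violet} with total 613.

{Amber, Violet}, total 613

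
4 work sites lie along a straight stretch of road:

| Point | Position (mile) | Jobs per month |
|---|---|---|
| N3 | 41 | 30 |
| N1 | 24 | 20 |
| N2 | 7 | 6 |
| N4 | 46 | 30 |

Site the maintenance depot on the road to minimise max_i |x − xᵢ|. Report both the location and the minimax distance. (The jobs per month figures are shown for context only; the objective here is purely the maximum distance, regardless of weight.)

location 26.5, max distance 19.5

The 1-center on a line is the midpoint of the two extreme points: leftmost at 7, rightmost at 46.
Optimal location = (7 + 46)/2 = 26.5; maximum distance = (46 − 7)/2 = 19.5.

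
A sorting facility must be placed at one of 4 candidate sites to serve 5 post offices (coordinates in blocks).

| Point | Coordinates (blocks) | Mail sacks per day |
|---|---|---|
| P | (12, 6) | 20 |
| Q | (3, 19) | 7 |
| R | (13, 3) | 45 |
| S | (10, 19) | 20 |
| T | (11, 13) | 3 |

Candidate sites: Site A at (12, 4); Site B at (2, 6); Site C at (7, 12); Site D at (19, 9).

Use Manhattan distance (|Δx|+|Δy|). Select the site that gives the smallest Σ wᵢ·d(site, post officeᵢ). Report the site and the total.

Total weighted distance at each candidate:
  Site A (12, 4): total = 668
  Site B (2, 6): total = 1396
  Site C (7, 12): total = 1187
  Site D (19, 9): total = 1338
Minimum is at Site A with total 668 blocks.

Site A, total 668 blocks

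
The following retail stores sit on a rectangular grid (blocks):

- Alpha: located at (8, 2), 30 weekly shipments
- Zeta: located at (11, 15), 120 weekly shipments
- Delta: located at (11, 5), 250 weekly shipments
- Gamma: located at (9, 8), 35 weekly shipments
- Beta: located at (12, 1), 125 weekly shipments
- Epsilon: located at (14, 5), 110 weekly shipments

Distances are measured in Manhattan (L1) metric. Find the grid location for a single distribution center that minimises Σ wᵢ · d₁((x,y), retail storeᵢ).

Manhattan distance separates: Σwᵢ(|x−xᵢ|+|y−yᵢ|) = Σwᵢ|x−xᵢ| + Σwᵢ|y−yᵢ|, so x and y are optimised independently as 1-D weighted medians.
Total weight W = 670; half = 335.
x-coordinate, sorted with cumulative weight:
  x=8 (Alpha, w=30) cum 30
  x=9 (Gamma, w=35) cum 65
  x=11 (Zeta, w=120) cum 185
  x=11 (Delta, w=250) cum 435  ← median
  x=12 (Beta, w=125) cum 560
  x=14 (Epsilon, w=110) cum 670
⇒ x* = 11
y-coordinate, sorted with cumulative weight:
  y=1 (Beta, w=125) cum 125
  y=2 (Alpha, w=30) cum 155
  y=5 (Delta, w=250) cum 405  ← median
  y=5 (Epsilon, w=110) cum 515
  y=8 (Gamma, w=35) cum 550
  y=15 (Zeta, w=120) cum 670
⇒ y* = 5

(11, 5)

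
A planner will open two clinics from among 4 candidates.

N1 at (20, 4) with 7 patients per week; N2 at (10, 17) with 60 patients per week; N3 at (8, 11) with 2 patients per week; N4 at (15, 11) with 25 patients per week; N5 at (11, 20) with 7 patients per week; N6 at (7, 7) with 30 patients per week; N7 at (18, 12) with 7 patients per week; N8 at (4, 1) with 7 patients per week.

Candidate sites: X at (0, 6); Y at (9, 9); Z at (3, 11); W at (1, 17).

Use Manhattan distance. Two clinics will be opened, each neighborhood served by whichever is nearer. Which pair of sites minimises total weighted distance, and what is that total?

{X, Y}, total 1216

Evaluate every pair (each demand assigned to the nearer of the two):
  {X, Y}: total = 1216
  {Y, Z}: total = 1230
  {Y, W}: total = 1244
  {Z, W}: total = 1538
  {X, W}: total = 1768
  {X, Z}: total = 1778
Best pair: {X, Y} with total 1216.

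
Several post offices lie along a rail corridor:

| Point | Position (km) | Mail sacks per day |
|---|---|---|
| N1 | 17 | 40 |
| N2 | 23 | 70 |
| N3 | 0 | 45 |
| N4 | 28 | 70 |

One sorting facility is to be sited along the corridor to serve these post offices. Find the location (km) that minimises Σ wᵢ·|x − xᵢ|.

For a sum of weighted absolute distances on a line, the optimum is the weighted median (not the mean). Total weight W = 225; half-weight = 112.5.
Sort by position and accumulate weight:
  km 0 (N3, w=45) → cum 45
  km 17 (N1, w=40) → cum 85
  km 23 (N2, w=70) → cum 155  ≥ 112.5 → median here
  km 28 (N4, w=70) → cum 225
Optimal location: km 23.

x = 23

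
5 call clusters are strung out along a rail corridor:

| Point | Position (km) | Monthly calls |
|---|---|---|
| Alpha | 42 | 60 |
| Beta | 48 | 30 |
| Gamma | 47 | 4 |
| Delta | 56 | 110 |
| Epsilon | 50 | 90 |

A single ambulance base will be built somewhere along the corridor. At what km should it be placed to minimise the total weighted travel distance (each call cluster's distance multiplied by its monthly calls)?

For a sum of weighted absolute distances on a line, the optimum is the weighted median (not the mean). Total weight W = 294; half-weight = 147.
Sort by position and accumulate weight:
  km 42 (Alpha, w=60) → cum 60
  km 47 (Gamma, w=4) → cum 64
  km 48 (Beta, w=30) → cum 94
  km 50 (Epsilon, w=90) → cum 184  ≥ 147 → median here
  km 56 (Delta, w=110) → cum 294
Optimal location: km 50.

x = 50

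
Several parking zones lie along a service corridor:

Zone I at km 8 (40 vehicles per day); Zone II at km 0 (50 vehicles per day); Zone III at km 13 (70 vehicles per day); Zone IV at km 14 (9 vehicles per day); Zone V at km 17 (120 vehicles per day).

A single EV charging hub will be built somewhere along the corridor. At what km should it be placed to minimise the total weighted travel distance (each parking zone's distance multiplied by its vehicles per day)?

For a sum of weighted absolute distances on a line, the optimum is the weighted median (not the mean). Total weight W = 289; half-weight = 144.5.
Sort by position and accumulate weight:
  km 0 (Zone II, w=50) → cum 50
  km 8 (Zone I, w=40) → cum 90
  km 13 (Zone III, w=70) → cum 160  ≥ 144.5 → median here
  km 14 (Zone IV, w=9) → cum 169
  km 17 (Zone V, w=120) → cum 289
Optimal location: km 13.

x = 13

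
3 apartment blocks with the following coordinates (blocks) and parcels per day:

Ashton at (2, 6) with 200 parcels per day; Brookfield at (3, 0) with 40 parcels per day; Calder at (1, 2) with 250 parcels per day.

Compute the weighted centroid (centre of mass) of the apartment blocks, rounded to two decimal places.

(1.57, 3.47)

The minimiser of Σwᵢ‖p−pᵢ‖² is the weighted centroid p* = (Σwᵢpᵢ)/(Σwᵢ).
Σwᵢ = 490.
Σwᵢxᵢ = 200·2 + 40·3 + 250·1 = 770.
Σwᵢyᵢ = 200·6 + 40·0 + 250·2 = 1700.
x* = 770/490 = 1.57, y* = 1700/490 = 3.47.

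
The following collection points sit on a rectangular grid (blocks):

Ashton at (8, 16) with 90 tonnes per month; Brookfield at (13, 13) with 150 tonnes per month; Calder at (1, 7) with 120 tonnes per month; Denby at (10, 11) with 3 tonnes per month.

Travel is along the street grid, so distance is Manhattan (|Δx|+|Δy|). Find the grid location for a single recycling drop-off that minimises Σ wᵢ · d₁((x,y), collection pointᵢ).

(8, 13)

Manhattan distance separates: Σwᵢ(|x−xᵢ|+|y−yᵢ|) = Σwᵢ|x−xᵢ| + Σwᵢ|y−yᵢ|, so x and y are optimised independently as 1-D weighted medians.
Total weight W = 363; half = 181.5.
x-coordinate, sorted with cumulative weight:
  x=1 (Calder, w=120) cum 120
  x=8 (Ashton, w=90) cum 210  ← median
  x=10 (Denby, w=3) cum 213
  x=13 (Brookfield, w=150) cum 363
⇒ x* = 8
y-coordinate, sorted with cumulative weight:
  y=7 (Calder, w=120) cum 120
  y=11 (Denby, w=3) cum 123
  y=13 (Brookfield, w=150) cum 273  ← median
  y=16 (Ashton, w=90) cum 363
⇒ y* = 13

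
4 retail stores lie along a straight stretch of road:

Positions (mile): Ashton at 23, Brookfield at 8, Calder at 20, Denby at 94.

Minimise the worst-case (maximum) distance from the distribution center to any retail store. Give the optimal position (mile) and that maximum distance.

The 1-center on a line is the midpoint of the two extreme points: leftmost at 8, rightmost at 94.
Optimal location = (8 + 94)/2 = 51; maximum distance = (94 − 8)/2 = 43.

location 51, max distance 43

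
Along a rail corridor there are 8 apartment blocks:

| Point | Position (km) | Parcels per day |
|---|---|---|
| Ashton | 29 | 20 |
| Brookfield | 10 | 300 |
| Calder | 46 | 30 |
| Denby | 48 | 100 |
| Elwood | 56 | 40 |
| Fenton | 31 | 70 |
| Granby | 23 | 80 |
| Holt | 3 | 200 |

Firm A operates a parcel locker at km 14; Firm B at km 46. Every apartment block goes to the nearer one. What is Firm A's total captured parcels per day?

600

The indifferent point is the midpoint (14+46)/2 = 30; apartment blocks left of it (closer to Firm A at 14) go to Firm A, those right go to Firm B.
  Holt at 3 (w=200) → Firm A
  Brookfield at 10 (w=300) → Firm A
  Granby at 23 (w=80) → Firm A
  Ashton at 29 (w=20) → Firm A
  Fenton at 31 (w=70) → Firm B
  Calder at 46 (w=30) → Firm B
  Denby at 48 (w=100) → Firm B
  Elwood at 56 (w=40) → Firm B
Firm A captures 600; Firm B captures 240.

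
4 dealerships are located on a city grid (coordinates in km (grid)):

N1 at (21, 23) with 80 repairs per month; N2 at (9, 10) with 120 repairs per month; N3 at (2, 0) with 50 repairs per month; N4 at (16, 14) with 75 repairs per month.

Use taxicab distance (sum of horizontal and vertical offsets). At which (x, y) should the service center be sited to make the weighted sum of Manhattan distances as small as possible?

Manhattan distance separates: Σwᵢ(|x−xᵢ|+|y−yᵢ|) = Σwᵢ|x−xᵢ| + Σwᵢ|y−yᵢ|, so x and y are optimised independently as 1-D weighted medians.
Total weight W = 325; half = 162.5.
x-coordinate, sorted with cumulative weight:
  x=2 (N3, w=50) cum 50
  x=9 (N2, w=120) cum 170  ← median
  x=16 (N4, w=75) cum 245
  x=21 (N1, w=80) cum 325
⇒ x* = 9
y-coordinate, sorted with cumulative weight:
  y=0 (N3, w=50) cum 50
  y=10 (N2, w=120) cum 170  ← median
  y=14 (N4, w=75) cum 245
  y=23 (N1, w=80) cum 325
⇒ y* = 10

(9, 10)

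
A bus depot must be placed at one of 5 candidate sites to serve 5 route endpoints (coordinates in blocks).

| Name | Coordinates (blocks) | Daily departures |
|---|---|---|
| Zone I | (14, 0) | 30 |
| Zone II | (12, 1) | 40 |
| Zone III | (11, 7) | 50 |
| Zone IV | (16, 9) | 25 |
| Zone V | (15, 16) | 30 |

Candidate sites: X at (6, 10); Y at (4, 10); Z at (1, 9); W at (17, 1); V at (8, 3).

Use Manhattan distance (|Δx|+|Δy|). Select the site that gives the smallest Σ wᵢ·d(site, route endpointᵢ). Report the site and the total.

Total weighted distance at each candidate:
  X (6, 10): total = 2265
  Y (4, 10): total = 2615
  Z (1, 9): total = 3025
  W (17, 1): total = 1655
  V (8, 3): total = 1810
Minimum is at W with total 1655 blocks.

W, total 1655 blocks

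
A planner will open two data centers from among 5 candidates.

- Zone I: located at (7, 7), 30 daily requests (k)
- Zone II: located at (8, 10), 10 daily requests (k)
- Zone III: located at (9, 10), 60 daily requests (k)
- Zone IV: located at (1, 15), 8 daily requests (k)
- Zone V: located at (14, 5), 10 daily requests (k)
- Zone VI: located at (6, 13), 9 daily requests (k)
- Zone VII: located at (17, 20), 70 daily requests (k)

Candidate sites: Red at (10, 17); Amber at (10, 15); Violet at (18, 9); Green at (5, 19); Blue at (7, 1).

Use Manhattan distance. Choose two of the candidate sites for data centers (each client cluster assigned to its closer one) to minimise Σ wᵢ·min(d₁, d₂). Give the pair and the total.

Evaluate every pair (each demand assigned to the nearer of the two):
  {Amber, Blue}: total = 1686
  {Red, Blue}: total = 1720
  {Red, Amber}: total = 1726
  {Amber, Violet}: total = 1806
  {Amber, Green}: total = 1858
  {Red, Violet}: total = 1900
  {Red, Green}: total = 1947
  {Violet, Blue}: total = 2077
  {Green, Blue}: total = 2087
  {Violet, Green}: total = 2147
Best pair: {Amber, Blue} with total 1686.

{Amber, Blue}, total 1686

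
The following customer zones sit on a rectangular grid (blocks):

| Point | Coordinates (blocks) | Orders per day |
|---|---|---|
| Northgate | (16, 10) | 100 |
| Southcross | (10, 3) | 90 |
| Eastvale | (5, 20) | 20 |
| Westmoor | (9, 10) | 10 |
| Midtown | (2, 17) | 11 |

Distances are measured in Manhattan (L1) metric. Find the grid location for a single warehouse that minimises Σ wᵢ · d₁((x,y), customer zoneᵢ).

(10, 10)

Manhattan distance separates: Σwᵢ(|x−xᵢ|+|y−yᵢ|) = Σwᵢ|x−xᵢ| + Σwᵢ|y−yᵢ|, so x and y are optimised independently as 1-D weighted medians.
Total weight W = 231; half = 115.5.
x-coordinate, sorted with cumulative weight:
  x=2 (Midtown, w=11) cum 11
  x=5 (Eastvale, w=20) cum 31
  x=9 (Westmoor, w=10) cum 41
  x=10 (Southcross, w=90) cum 131  ← median
  x=16 (Northgate, w=100) cum 231
⇒ x* = 10
y-coordinate, sorted with cumulative weight:
  y=3 (Southcross, w=90) cum 90
  y=10 (Northgate, w=100) cum 190  ← median
  y=10 (Westmoor, w=10) cum 200
  y=17 (Midtown, w=11) cum 211
  y=20 (Eastvale, w=20) cum 231
⇒ y* = 10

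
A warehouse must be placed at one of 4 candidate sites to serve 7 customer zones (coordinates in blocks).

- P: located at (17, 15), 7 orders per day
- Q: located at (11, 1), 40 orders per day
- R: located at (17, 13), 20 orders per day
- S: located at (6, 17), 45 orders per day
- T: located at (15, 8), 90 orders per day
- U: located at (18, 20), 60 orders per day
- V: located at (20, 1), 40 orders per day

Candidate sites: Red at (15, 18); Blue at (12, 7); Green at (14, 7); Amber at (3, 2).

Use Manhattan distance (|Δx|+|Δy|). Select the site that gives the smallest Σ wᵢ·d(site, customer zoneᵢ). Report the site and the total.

Total weighted distance at each candidate:
  Red (15, 18): total = 3545
  Blue (12, 7): total = 3371
  Green (14, 7): total = 3107
  Amber (3, 2): total = 6179
Minimum is at Green with total 3107 blocks.

Green, total 3107 blocks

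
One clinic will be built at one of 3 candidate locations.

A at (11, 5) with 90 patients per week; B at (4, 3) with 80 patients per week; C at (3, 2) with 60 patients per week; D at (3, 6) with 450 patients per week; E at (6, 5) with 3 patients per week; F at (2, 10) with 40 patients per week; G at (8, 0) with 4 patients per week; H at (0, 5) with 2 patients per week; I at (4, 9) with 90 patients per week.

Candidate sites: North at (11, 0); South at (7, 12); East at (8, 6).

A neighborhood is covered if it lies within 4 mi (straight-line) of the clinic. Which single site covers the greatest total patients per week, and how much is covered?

Coverage radius r = 4 mi; a point is covered iff (Δx)²+(Δy)² ≤ 4² = 16.
  North (11, 0): covers {G} → 4
  South (7, 12): covers {none} → 0
  East (8, 6): covers {A, E} → 93
Maximum coverage at East: 93 patients per week.

East, covering 93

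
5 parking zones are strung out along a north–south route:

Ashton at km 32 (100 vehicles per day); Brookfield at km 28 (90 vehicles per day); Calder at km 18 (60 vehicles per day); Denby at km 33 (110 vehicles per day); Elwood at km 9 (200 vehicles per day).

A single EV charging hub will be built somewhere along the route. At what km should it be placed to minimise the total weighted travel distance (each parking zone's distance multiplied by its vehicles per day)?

For a sum of weighted absolute distances on a line, the optimum is the weighted median (not the mean). Total weight W = 560; half-weight = 280.
Sort by position and accumulate weight:
  km 9 (Elwood, w=200) → cum 200
  km 18 (Calder, w=60) → cum 260
  km 28 (Brookfield, w=90) → cum 350  ≥ 280 → median here
  km 32 (Ashton, w=100) → cum 450
  km 33 (Denby, w=110) → cum 560
Optimal location: km 28.

x = 28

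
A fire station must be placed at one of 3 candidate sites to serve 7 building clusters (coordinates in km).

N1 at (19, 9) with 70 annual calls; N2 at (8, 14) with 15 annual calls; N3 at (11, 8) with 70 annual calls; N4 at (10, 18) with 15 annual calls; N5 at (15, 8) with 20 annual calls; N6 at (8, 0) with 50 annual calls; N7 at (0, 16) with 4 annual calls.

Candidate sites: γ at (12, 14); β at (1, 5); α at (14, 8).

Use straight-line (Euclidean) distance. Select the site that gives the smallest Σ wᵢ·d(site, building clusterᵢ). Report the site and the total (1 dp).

Total weighted distance at each candidate:
  γ (12, 14): total = 2065.9
  β (1, 5): total = 3190.4
  α (14, 8): total = 1440.3
Minimum is at α with total 1440.3 km.

α, total 1440.3 km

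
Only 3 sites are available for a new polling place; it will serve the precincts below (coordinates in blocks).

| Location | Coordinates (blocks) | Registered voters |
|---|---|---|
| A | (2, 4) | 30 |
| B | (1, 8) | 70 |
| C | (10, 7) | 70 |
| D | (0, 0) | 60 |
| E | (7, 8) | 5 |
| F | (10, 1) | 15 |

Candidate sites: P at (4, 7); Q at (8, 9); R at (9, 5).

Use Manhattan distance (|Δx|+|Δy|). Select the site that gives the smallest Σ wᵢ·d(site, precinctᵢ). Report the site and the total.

Total weighted distance at each candidate:
  P (4, 7): total = 1710
  Q (8, 9): total = 2350
  R (9, 5): total = 2160
Minimum is at P with total 1710 blocks.

P, total 1710 blocks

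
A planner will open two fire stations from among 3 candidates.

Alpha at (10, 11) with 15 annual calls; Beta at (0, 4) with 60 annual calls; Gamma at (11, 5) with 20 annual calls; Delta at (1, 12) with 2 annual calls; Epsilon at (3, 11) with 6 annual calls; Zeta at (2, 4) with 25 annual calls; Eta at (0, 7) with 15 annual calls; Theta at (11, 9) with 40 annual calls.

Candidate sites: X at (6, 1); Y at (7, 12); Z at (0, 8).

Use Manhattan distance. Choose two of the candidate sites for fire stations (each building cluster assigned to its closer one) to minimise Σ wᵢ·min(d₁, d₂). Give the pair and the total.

Evaluate every pair (each demand assigned to the nearer of the two):
  {Y, Z}: total = 1005
  {X, Z}: total = 1306
  {X, Y}: total = 1457
Best pair: {Y, Z} with total 1005.

{Y, Z}, total 1005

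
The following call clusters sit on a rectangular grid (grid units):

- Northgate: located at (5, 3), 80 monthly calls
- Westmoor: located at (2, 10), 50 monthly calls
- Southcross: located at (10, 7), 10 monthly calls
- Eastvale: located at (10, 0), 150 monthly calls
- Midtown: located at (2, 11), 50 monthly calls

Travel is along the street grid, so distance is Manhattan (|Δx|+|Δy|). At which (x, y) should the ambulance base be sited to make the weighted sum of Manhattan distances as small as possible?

(5, 3)

Manhattan distance separates: Σwᵢ(|x−xᵢ|+|y−yᵢ|) = Σwᵢ|x−xᵢ| + Σwᵢ|y−yᵢ|, so x and y are optimised independently as 1-D weighted medians.
Total weight W = 340; half = 170.
x-coordinate, sorted with cumulative weight:
  x=2 (Westmoor, w=50) cum 50
  x=2 (Midtown, w=50) cum 100
  x=5 (Northgate, w=80) cum 180  ← median
  x=10 (Southcross, w=10) cum 190
  x=10 (Eastvale, w=150) cum 340
⇒ x* = 5
y-coordinate, sorted with cumulative weight:
  y=0 (Eastvale, w=150) cum 150
  y=3 (Northgate, w=80) cum 230  ← median
  y=7 (Southcross, w=10) cum 240
  y=10 (Westmoor, w=50) cum 290
  y=11 (Midtown, w=50) cum 340
⇒ y* = 3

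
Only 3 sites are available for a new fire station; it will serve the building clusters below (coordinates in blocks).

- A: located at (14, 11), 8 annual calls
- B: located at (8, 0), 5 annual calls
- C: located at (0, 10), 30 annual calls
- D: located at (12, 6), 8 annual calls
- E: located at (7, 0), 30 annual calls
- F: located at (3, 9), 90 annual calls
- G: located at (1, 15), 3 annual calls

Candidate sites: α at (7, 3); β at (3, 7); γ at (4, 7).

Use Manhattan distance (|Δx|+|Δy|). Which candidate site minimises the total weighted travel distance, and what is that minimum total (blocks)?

β, total 980 blocks

Total weighted distance at each candidate:
  α (7, 3): total = 1668
  β (3, 7): total = 980
  γ (4, 7): total = 1052
Minimum is at β with total 980 blocks.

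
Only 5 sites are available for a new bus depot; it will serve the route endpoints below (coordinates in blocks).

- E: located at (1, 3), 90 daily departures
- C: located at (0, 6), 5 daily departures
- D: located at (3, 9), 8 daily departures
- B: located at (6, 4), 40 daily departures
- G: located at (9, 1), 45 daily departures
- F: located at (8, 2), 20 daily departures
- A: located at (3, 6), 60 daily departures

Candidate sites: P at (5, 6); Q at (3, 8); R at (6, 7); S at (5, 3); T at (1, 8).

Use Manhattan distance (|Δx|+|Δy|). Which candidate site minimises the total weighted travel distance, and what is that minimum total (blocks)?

S, total 1194 blocks

Total weighted distance at each candidate:
  P (5, 6): total = 1480
  Q (3, 8): total = 1868
  R (6, 7): total = 1790
  S (5, 3): total = 1194
  T (1, 8): total = 2024
Minimum is at S with total 1194 blocks.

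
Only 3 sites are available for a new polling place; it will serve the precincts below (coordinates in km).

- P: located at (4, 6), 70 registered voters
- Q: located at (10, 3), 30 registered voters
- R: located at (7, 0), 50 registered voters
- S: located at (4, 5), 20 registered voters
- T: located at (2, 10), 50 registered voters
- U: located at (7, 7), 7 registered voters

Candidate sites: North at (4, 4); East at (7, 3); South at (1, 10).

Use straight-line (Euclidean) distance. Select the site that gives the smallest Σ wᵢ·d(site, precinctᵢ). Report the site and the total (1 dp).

North, total 938.4 km

Total weighted distance at each candidate:
  North (4, 4): total = 938.4
  East (7, 3): total = 1067.2
  South (1, 10): total = 1488.7
Minimum is at North with total 938.4 km.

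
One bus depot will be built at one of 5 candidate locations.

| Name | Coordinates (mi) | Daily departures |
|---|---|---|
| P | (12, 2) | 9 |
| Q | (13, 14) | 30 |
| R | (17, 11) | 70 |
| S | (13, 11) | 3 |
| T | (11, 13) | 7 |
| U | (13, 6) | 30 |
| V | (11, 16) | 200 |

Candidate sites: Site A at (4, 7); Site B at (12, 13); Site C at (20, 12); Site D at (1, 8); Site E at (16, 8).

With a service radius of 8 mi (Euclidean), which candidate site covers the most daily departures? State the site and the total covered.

Site B, covering 340

Coverage radius r = 8 mi; a point is covered iff (Δx)²+(Δy)² ≤ 8² = 64.
  Site A (4, 7): covers {none} → 0
  Site B (12, 13): covers {Q, R, S, T, U, V} → 340
  Site C (20, 12): covers {Q, R, S} → 103
  Site D (1, 8): covers {none} → 0
  Site E (16, 8): covers {P, Q, R, S, T, U} → 149
Maximum coverage at Site B: 340 daily departures.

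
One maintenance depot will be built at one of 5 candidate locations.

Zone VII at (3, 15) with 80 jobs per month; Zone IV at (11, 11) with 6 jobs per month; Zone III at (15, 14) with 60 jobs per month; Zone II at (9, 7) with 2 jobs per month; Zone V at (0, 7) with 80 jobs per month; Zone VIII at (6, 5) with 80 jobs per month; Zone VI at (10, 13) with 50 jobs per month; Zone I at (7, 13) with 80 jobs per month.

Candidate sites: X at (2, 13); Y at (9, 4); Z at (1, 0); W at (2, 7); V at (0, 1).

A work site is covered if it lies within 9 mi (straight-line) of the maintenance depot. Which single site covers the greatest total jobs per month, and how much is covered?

Coverage radius r = 9 mi; a point is covered iff (Δx)²+(Δy)² ≤ 9² = 81.
  X (2, 13): covers {Zone VII, Zone V, Zone VIII, Zone VI, Zone I} → 370
  Y (9, 4): covers {Zone IV, Zone II, Zone VIII} → 88
  Z (1, 0): covers {Zone V, Zone VIII} → 160
  W (2, 7): covers {Zone VII, Zone II, Zone V, Zone VIII, Zone I} → 322
  V (0, 1): covers {Zone V, Zone VIII} → 160
Maximum coverage at X: 370 jobs per month.

X, covering 370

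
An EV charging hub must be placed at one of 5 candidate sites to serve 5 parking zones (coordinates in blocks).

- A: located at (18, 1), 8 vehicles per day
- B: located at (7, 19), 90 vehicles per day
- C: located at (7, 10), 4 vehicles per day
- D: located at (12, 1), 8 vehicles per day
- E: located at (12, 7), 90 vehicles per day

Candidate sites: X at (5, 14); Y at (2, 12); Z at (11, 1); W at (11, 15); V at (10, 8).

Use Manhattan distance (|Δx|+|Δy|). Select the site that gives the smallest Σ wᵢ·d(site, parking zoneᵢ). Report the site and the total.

Total weighted distance at each candidate:
  X (5, 14): total = 2282
  Y (2, 12): total = 2842
  Z (11, 1): total = 2726
  W (11, 15): total = 1854
  V (10, 8): total = 1742
Minimum is at V with total 1742 blocks.

V, total 1742 blocks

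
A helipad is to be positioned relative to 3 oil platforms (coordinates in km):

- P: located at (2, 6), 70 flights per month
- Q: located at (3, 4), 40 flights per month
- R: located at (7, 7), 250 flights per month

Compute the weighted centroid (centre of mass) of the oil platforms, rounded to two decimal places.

The minimiser of Σwᵢ‖p−pᵢ‖² is the weighted centroid p* = (Σwᵢpᵢ)/(Σwᵢ).
Σwᵢ = 360.
Σwᵢxᵢ = 70·2 + 40·3 + 250·7 = 2010.
Σwᵢyᵢ = 70·6 + 40·4 + 250·7 = 2330.
x* = 2010/360 = 5.58, y* = 2330/360 = 6.47.

(5.58, 6.47)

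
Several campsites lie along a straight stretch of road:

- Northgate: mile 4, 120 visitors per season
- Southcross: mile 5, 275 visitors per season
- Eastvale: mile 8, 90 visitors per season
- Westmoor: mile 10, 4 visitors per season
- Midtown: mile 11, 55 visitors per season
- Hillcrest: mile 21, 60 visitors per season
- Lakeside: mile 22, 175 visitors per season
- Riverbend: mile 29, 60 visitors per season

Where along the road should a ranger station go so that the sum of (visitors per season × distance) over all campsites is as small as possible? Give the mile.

x = 8

For a sum of weighted absolute distances on a line, the optimum is the weighted median (not the mean). Total weight W = 839; half-weight = 419.5.
Sort by position and accumulate weight:
  mile 4 (Northgate, w=120) → cum 120
  mile 5 (Southcross, w=275) → cum 395
  mile 8 (Eastvale, w=90) → cum 485  ≥ 419.5 → median here
  mile 10 (Westmoor, w=4) → cum 489
  mile 11 (Midtown, w=55) → cum 544
  mile 21 (Hillcrest, w=60) → cum 604
  mile 22 (Lakeside, w=175) → cum 779
  mile 29 (Riverbend, w=60) → cum 839
Optimal location: mile 8.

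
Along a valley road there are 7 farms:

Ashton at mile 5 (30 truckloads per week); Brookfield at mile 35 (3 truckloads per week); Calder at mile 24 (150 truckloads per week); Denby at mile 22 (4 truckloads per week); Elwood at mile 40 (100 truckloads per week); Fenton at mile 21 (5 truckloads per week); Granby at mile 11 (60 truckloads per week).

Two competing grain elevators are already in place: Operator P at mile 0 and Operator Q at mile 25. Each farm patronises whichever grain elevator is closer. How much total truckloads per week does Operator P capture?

90

The indifferent point is the midpoint (0+25)/2 = 12.5; farms left of it (closer to Operator P at 0) go to Operator P, those right go to Operator Q.
  Ashton at 5 (w=30) → Operator P
  Granby at 11 (w=60) → Operator P
  Fenton at 21 (w=5) → Operator Q
  Denby at 22 (w=4) → Operator Q
  Calder at 24 (w=150) → Operator Q
  Brookfield at 35 (w=3) → Operator Q
  Elwood at 40 (w=100) → Operator Q
Operator P captures 90; Operator Q captures 262.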